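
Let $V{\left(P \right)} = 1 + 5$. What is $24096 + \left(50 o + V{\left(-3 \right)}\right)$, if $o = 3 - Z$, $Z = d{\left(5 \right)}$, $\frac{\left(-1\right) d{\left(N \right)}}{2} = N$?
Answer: $24752$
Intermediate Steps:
$d{\left(N \right)} = - 2 N$
$Z = -10$ ($Z = \left(-2\right) 5 = -10$)
$V{\left(P \right)} = 6$
$o = 13$ ($o = 3 - -10 = 3 + 10 = 13$)
$24096 + \left(50 o + V{\left(-3 \right)}\right) = 24096 + \left(50 \cdot 13 + 6\right) = 24096 + \left(650 + 6\right) = 24096 + 656 = 24752$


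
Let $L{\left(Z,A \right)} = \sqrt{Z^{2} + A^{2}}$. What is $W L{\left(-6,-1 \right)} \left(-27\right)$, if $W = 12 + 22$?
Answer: $- 918 \sqrt{37} \approx -5584.0$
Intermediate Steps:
$W = 34$
$L{\left(Z,A \right)} = \sqrt{A^{2} + Z^{2}}$
$W L{\left(-6,-1 \right)} \left(-27\right) = 34 \sqrt{\left(-1\right)^{2} + \left(-6\right)^{2}} \left(-27\right) = 34 \sqrt{1 + 36} \left(-27\right) = 34 \sqrt{37} \left(-27\right) = - 918 \sqrt{37}$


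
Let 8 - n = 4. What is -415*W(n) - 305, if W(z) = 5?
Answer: -2380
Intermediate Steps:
n = 4 (n = 8 - 1*4 = 8 - 4 = 4)
-415*W(n) - 305 = -415*5 - 305 = -2075 - 305 = -2380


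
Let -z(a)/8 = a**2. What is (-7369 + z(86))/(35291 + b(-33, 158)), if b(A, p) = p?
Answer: -66537/35449 ≈ -1.8770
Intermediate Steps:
z(a) = -8*a**2
(-7369 + z(86))/(35291 + b(-33, 158)) = (-7369 - 8*86**2)/(35291 + 158) = (-7369 - 8*7396)/35449 = (-7369 - 59168)*(1/35449) = -66537*1/35449 = -66537/35449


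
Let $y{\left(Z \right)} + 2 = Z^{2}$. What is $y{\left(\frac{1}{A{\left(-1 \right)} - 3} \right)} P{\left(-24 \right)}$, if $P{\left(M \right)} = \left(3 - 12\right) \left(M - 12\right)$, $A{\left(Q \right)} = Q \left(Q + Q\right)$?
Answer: $-324$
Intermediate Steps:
$A{\left(Q \right)} = 2 Q^{2}$ ($A{\left(Q \right)} = Q 2 Q = 2 Q^{2}$)
$P{\left(M \right)} = 108 - 9 M$ ($P{\left(M \right)} = - 9 \left(-12 + M\right) = 108 - 9 M$)
$y{\left(Z \right)} = -2 + Z^{2}$
$y{\left(\frac{1}{A{\left(-1 \right)} - 3} \right)} P{\left(-24 \right)} = \left(-2 + \left(\frac{1}{2 \left(-1\right)^{2} - 3}\right)^{2}\right) \left(108 - -216\right) = \left(-2 + \left(\frac{1}{2 \cdot 1 - 3}\right)^{2}\right) \left(108 + 216\right) = \left(-2 + \left(\frac{1}{2 - 3}\right)^{2}\right) 324 = \left(-2 + \left(\frac{1}{-1}\right)^{2}\right) 324 = \left(-2 + \left(-1\right)^{2}\right) 324 = \left(-2 + 1\right) 324 = \left(-1\right) 324 = -324$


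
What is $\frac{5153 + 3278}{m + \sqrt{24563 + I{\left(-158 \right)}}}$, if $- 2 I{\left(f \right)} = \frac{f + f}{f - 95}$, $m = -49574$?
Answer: $- \frac{105743473682}{621761899147} - \frac{8431 \sqrt{1572213093}}{621761899147} \approx -0.17061$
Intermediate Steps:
$I{\left(f \right)} = - \frac{f}{-95 + f}$ ($I{\left(f \right)} = - \frac{\left(f + f\right) \frac{1}{f - 95}}{2} = - \frac{2 f \frac{1}{-95 + f}}{2} = - \frac{f}{-95 + f}$)
$\frac{5153 + 3278}{m + \sqrt{24563 + I{\left(-158 \right)}}} = \frac{5153 + 3278}{-49574 + \sqrt{24563 - - \frac{158}{-95 - 158}}} = \frac{8431}{-49574 + \sqrt{24563 - - \frac{158}{-253}}} = \frac{8431}{-49574 + \sqrt{24563 - \left(-158\right) \left(- \frac{1}{253}\right)}} = \frac{8431}{-49574 + \sqrt{24563 - \frac{158}{253}}} = \frac{8431}{-49574 + \sqrt{\frac{6214281}{253}}} = \frac{8431}{-49574 + \frac{\sqrt{1572213093}}{253}}$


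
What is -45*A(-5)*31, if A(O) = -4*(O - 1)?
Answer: -33480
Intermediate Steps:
A(O) = 4 - 4*O (A(O) = -4*(-1 + O) = 4 - 4*O)
-45*A(-5)*31 = -45*(4 - 4*(-5))*31 = -45*(4 + 20)*31 = -45*24*31 = -1080*31 = -33480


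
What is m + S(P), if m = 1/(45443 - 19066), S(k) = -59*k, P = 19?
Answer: -29568616/26377 ≈ -1121.0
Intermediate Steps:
m = 1/26377 ≈ 3.7912e-5
m + S(P) = 1/26377 - 59*19 = 1/26377 - 1121 = -29568616/26377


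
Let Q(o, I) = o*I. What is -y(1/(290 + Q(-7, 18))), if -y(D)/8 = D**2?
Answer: 1/3362 ≈ 0.00029744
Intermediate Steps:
Q(o, I) = I*o
y(D) = -8*D**2
-y(1/(290 + Q(-7, 18))) = -(-8)*(1/(290 + 18*(-7)))**2 = -(-8)*(1/(290 - 126))**2 = -(-8)*(1/164)**2 = -(-8)/26896 = -1*(-1/3362) = 1/3362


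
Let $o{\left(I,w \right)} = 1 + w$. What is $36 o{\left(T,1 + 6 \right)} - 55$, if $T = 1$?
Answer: $233$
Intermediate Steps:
$36 o{\left(T,1 + 6 \right)} - 55 = 36 \left(1 + \left(1 + 6\right)\right) - 55 = 36 \left(1 + 7\right) - 55 = 36 \cdot 8 - 55 = 288 - 55 = 233$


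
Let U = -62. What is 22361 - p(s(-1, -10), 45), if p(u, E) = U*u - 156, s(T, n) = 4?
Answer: 22765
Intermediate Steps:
p(u, E) = -156 - 62*u (p(u, E) = -62*u - 156 = -156 - 62*u)
22361 - p(s(-1, -10), 45) = 22361 - (-156 - 62*4) = 22361 - (-156 - 248) = 22361 - 1*(-404) = 22361 + 404 = 22765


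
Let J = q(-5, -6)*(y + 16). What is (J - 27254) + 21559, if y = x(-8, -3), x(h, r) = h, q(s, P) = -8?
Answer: -5759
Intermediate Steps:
y = -8
J = -64 (J = -8*(-8 + 16) = -8*8 = -64)
(J - 27254) + 21559 = (-64 - 27254) + 21559 = -27318 + 21559 = -5759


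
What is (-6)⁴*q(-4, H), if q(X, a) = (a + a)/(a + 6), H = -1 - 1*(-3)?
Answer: 648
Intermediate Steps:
H = 2 (H = -1 + 3 = 2)
q(X, a) = 2*a/(6 + a) (q(X, a) = (2*a)/(6 + a) = 2*a/(6 + a))
(-6)⁴*q(-4, H) = (-6)⁴*(2*2/(6 + 2)) = 1296*(2*2/8) = 1296*(2*2*(⅛)) = 1296*(½) = 648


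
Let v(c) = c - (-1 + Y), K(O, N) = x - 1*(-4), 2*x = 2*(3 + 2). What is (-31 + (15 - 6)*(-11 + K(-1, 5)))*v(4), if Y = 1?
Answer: -196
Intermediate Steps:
x = 5 (x = (2*(3 + 2))/2 = (2*5)/2 = (½)*10 = 5)
K(O, N) = 9 (K(O, N) = 5 - 1*(-4) = 5 + 4 = 9)
v(c) = c (v(c) = c - (-1 + 1) = c - 1*0 = c + 0 = c)
(-31 + (15 - 6)*(-11 + K(-1, 5)))*v(4) = (-31 + (15 - 6)*(-11 + 9))*4 = (-31 + 9*(-2))*4 = (-31 - 18)*4 = -49*4 = -196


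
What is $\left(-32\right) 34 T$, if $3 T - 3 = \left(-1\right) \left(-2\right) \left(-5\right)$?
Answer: $\frac{7616}{3} \approx 2538.7$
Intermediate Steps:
$T = - \frac{7}{3}$ ($T = 1 + \frac{\left(-1\right) \left(-2\right) \left(-5\right)}{3} = 1 + \frac{2 \left(-5\right)}{3} = 1 + \frac{1}{3} \left(-10\right) = 1 - \frac{10}{3} = - \frac{7}{3} \approx -2.3333$)
$\left(-32\right) 34 T = \left(-32\right) 34 \left(- \frac{7}{3}\right) = \left(-1088\right) \left(- \frac{7}{3}\right) = \frac{7616}{3}$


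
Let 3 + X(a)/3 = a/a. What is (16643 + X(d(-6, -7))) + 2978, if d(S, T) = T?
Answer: 19615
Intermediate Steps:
X(a) = -6 (X(a) = -9 + 3*(a/a) = -9 + 3*1 = -9 + 3 = -6)
(16643 + X(d(-6, -7))) + 2978 = (16643 - 6) + 2978 = 16637 + 2978 = 19615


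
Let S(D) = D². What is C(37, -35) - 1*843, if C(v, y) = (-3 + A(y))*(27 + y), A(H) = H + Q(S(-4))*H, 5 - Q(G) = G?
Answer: -3619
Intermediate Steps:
Q(G) = 5 - G
A(H) = -10*H (A(H) = H + (5 - 1*(-4)²)*H = H + (5 - 1*16)*H = H + (5 - 16)*H = H - 11*H = -10*H)
C(v, y) = (-3 - 10*y)*(27 + y)
C(37, -35) - 1*843 = (-81 - 273*(-35) - 10*(-35)²) - 1*843 = (-81 + 9555 - 10*1225) - 843 = (-81 + 9555 - 12250) - 843 = -2776 - 843 = -3619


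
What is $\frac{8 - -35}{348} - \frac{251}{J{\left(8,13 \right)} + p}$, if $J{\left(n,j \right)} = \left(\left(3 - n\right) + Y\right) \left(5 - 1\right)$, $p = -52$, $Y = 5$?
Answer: $\frac{5599}{1131} \approx 4.9505$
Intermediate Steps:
$J{\left(n,j \right)} = 32 - 4 n$ ($J{\left(n,j \right)} = \left(\left(3 - n\right) + 5\right) \left(5 - 1\right) = \left(8 - n\right) 4 = 32 - 4 n$)
$\frac{8 - -35}{348} - \frac{251}{J{\left(8,13 \right)} + p} = \frac{8 - -35}{348} - \frac{251}{\left(32 - 32\right) - 52} = \left(8 + 35\right) \frac{1}{348} - \frac{251}{\left(32 - 32\right) - 52} = 43 \cdot \frac{1}{348} - \frac{251}{0 - 52} = \frac{43}{348} - \frac{251}{-52} = \frac{43}{348} - - \frac{251}{52} = \frac{43}{348} + \frac{251}{52} = \frac{5599}{1131}$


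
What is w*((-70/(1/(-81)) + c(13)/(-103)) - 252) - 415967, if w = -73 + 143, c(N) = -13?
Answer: -3779911/103 ≈ -36698.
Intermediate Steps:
w = 70
w*((-70/(1/(-81)) + c(13)/(-103)) - 252) - 415967 = 70*((-70/(1/(-81)) - 13/(-103)) - 252) - 415967 = 70*((-70/(-1/81) - 13*(-1/103)) - 252) - 415967 = 70*((-70*(-81) + 13/103) - 252) - 415967 = 70*((5670 + 13/103) - 252) - 415967 = 70*(584023/103 - 252) - 415967 = 70*(558067/103) - 415967 = 39064690/103 - 415967 = -3779911/103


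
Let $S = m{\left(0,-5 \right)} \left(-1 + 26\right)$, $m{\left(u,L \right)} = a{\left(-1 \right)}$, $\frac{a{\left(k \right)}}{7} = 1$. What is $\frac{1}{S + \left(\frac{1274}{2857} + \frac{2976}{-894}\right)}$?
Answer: $\frac{425693}{73269029} \approx 0.00581$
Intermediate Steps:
$a{\left(k \right)} = 7$ ($a{\left(k \right)} = 7 \cdot 1 = 7$)
$m{\left(u,L \right)} = 7$
$S = 175$ ($S = 7 \left(-1 + 26\right) = 7 \cdot 25 = 175$)
$\frac{1}{S + \left(\frac{1274}{2857} + \frac{2976}{-894}\right)} = \frac{1}{175 + \left(\frac{1274}{2857} + \frac{2976}{-894}\right)} = \frac{1}{175 + \left(1274 \cdot \frac{1}{2857} + 2976 \left(- \frac{1}{894}\right)\right)} = \frac{1}{175 + \left(\frac{1274}{2857} - \frac{496}{149}\right)} = \frac{1}{175 - \frac{1227246}{425693}} = \frac{1}{\frac{73269029}{425693}} = \frac{425693}{73269029}$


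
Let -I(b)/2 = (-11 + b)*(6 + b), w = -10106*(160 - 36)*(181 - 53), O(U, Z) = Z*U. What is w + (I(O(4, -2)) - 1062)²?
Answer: -159107388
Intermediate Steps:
O(U, Z) = U*Z
w = -160402432 (w = -1253144*128 = -10106*15872 = -160402432)
I(b) = -2*(-11 + b)*(6 + b)
w + (I(O(4, -2)) - 1062)² = -160402432 + ((132 - 2*(4*(-2))² + 10*(4*(-2))) - 1062)² = -160402432 + ((132 - 2*(-8)² + 10*(-8)) - 1062)² = -160402432 + ((132 - 2*64 - 80) - 1062)² = -160402432 + ((132 - 128 - 80) - 1062)² = -160402432 + (-76 - 1062)² = -160402432 + (-1138)² = -160402432 + 1295044 = -159107388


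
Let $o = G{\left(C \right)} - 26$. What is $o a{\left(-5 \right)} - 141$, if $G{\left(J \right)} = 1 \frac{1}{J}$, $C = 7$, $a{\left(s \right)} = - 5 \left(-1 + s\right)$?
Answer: $- \frac{6417}{7} \approx -916.71$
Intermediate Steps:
$a{\left(s \right)} = 5 - 5 s$
$G{\left(J \right)} = \frac{1}{J}$
$o = - \frac{181}{7}$ ($o = \frac{1}{7} - 26 = - \frac{181}{7} \approx -25.857$)
$o a{\left(-5 \right)} - 141 = - \frac{181 \left(5 - -25\right)}{7} - 141 = - \frac{181 \left(5 + 25\right)}{7} - 141 = \left(- \frac{181}{7}\right) 30 - 141 = - \frac{5430}{7} - 141 = - \frac{6417}{7}$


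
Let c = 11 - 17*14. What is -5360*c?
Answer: 1216720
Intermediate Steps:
c = -227 (c = 11 - 238 = -227)
-5360*c = -5360*(-227) = 1216720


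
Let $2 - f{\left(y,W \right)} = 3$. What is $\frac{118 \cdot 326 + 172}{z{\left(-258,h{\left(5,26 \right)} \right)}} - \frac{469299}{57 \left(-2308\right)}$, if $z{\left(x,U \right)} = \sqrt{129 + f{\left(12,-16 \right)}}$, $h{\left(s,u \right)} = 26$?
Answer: $\frac{156433}{43852} + 2415 \sqrt{2} \approx 3418.9$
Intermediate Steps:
$f{\left(y,W \right)} = -1$ ($f{\left(y,W \right)} = 2 - 3 = -1$)
$z{\left(x,U \right)} = 8 \sqrt{2}$ ($z{\left(x,U \right)} = \sqrt{129 - 1} = \sqrt{128} = 8 \sqrt{2}$)
$\frac{118 \cdot 326 + 172}{z{\left(-258,h{\left(5,26 \right)} \right)}} - \frac{469299}{57 \left(-2308\right)} = \frac{118 \cdot 326 + 172}{8 \sqrt{2}} - \frac{469299}{57 \left(-2308\right)} = \left(38468 + 172\right) \frac{\sqrt{2}}{16} - \frac{469299}{-131556} = 38640 \frac{\sqrt{2}}{16} - - \frac{156433}{43852} = 2415 \sqrt{2} + \frac{156433}{43852} = \frac{156433}{43852} + 2415 \sqrt{2}$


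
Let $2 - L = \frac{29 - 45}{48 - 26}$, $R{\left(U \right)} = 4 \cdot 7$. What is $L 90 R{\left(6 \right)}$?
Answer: $\frac{75600}{11} \approx 6872.7$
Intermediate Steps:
$R{\left(U \right)} = 28$
$L = \frac{30}{11}$ ($L = 2 - \frac{29 - 45}{48 - 26} = 2 - - \frac{16}{22} = 2 - \left(-16\right) \frac{1}{22} = 2 - - \frac{8}{11} = 2 + \frac{8}{11} = \frac{30}{11} \approx 2.7273$)
$L 90 R{\left(6 \right)} = \frac{30}{11} \cdot 90 \cdot 28 = \frac{2700}{11} \cdot 28 = \frac{75600}{11}$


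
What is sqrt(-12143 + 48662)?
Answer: sqrt(36519) ≈ 191.10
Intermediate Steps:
sqrt(-12143 + 48662) = sqrt(36519)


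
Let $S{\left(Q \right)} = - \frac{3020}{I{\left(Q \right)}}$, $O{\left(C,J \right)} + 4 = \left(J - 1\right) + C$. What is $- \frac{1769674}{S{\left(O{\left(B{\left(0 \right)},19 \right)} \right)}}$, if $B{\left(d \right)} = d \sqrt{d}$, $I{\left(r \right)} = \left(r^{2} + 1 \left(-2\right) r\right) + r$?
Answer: $\frac{80520167}{755} \approx 1.0665 \cdot 10^{5}$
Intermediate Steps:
$I{\left(r \right)} = r^{2} - r$ ($I{\left(r \right)} = \left(r^{2} - 2 r\right) + r = r^{2} - r$)
$B{\left(d \right)} = d^{\frac{3}{2}}$
$O{\left(C,J \right)} = -5 + C + J$ ($O{\left(C,J \right)} = -4 + \left(\left(J - 1\right) + C\right) = -4 + \left(\left(-1 + J\right) + C\right) = -4 + \left(-1 + C + J\right) = -5 + C + J$)
$S{\left(Q \right)} = - \frac{3020}{Q \left(-1 + Q\right)}$
$- \frac{1769674}{S{\left(O{\left(B{\left(0 \right)},19 \right)} \right)}} = - \frac{1769674}{\left(-3020\right) \frac{1}{-5 + 0^{\frac{3}{2}} + 19} \frac{1}{-1 + \left(-5 + 0^{\frac{3}{2}} + 19\right)}} = - \frac{1769674}{\left(-3020\right) \frac{1}{-5 + 0 + 19} \frac{1}{-1 + \left(-5 + 0 + 19\right)}} = - \frac{1769674}{\left(-3020\right) \frac{1}{14} \frac{1}{-1 + 14}} = - \frac{1769674}{\left(-3020\right) \frac{1}{14} \cdot \frac{1}{13}} = - \frac{1769674}{- \frac{1510}{91}} = \left(-1769674\right) \left(- \frac{91}{1510}\right) = \frac{80520167}{755}$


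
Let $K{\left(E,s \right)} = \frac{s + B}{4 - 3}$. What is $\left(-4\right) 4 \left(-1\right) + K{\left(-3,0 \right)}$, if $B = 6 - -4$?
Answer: $26$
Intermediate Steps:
$B = 10$ ($B = 6 + 4 = 10$)
$K{\left(E,s \right)} = 10 + s$ ($K{\left(E,s \right)} = \frac{s + 10}{4 - 3} = \frac{10 + s}{1} = \left(10 + s\right) 1 = 10 + s$)
$\left(-4\right) 4 \left(-1\right) + K{\left(-3,0 \right)} = \left(-4\right) 4 \left(-1\right) + \left(10 + 0\right) = \left(-16\right) \left(-1\right) + 10 = 16 + 10 = 26$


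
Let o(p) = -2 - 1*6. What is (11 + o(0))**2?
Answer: 9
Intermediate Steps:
o(p) = -8 (o(p) = -2 - 6 = -8)
(11 + o(0))**2 = (11 - 8)**2 = 3**2 = 9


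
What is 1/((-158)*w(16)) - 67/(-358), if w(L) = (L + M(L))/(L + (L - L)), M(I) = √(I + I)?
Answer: 35619/197974 + √2/553 ≈ 0.18247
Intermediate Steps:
M(I) = √2*√I (M(I) = √(2*I) = √2*√I)
w(L) = (L + √2*√L)/L (w(L) = (L + √2*√L)/(L + (L - L)) = (L + √2*√L)/(L + 0) = (L + √2*√L)/L)
1/((-158)*w(16)) - 67/(-358) = 1/((-158)*(1 + √2/√16)) - 67/(-358) = -1/(158*(1 + √2*(¼))) - 67*(-1/358) = -1/(158*(1 + √2/4)) + 67/358 = 67/358 - 1/(158*(1 + √2/4))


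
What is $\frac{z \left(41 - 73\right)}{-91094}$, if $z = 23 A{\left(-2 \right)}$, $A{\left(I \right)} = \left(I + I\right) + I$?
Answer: $- \frac{2208}{45547} \approx -0.048477$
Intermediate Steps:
$A{\left(I \right)} = 3 I$ ($A{\left(I \right)} = 2 I + I = 3 I$)
$z = -138$ ($z = 23 \cdot 3 \left(-2\right) = 23 \left(-6\right) = -138$)
$\frac{z \left(41 - 73\right)}{-91094} = \frac{\left(-138\right) \left(41 - 73\right)}{-91094} = \left(-138\right) \left(-32\right) \left(- \frac{1}{91094}\right) = 4416 \left(- \frac{1}{91094}\right) = - \frac{2208}{45547}$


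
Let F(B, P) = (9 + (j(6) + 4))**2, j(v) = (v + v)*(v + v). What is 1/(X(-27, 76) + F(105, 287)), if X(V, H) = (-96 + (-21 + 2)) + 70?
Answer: 1/24604 ≈ 4.0644e-5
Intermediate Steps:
j(v) = 4*v**2 (j(v) = (2*v)*(2*v) = 4*v**2)
X(V, H) = -45 (X(V, H) = (-96 - 19) + 70 = -115 + 70 = -45)
F(B, P) = 24649 (F(B, P) = (9 + (4*6**2 + 4))**2 = (9 + (4*36 + 4))**2 = (9 + (144 + 4))**2 = (9 + 148)**2 = 157**2 = 24649)
1/(X(-27, 76) + F(105, 287)) = 1/(-45 + 24649) = 1/24604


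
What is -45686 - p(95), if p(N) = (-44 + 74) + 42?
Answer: -45758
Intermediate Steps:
p(N) = 72 (p(N) = 30 + 42 = 72)
-45686 - p(95) = -45686 - 1*72 = -45686 - 72 = -45758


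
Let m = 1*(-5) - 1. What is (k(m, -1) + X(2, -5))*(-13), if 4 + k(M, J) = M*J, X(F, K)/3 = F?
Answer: -104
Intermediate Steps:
X(F, K) = 3*F
m = -6 (m = -5 - 1 = -6)
k(M, J) = -4 + J*M (k(M, J) = -4 + M*J = -4 + J*M)
(k(m, -1) + X(2, -5))*(-13) = ((-4 - 1*(-6)) + 3*2)*(-13) = ((-4 + 6) + 6)*(-13) = (2 + 6)*(-13) = 8*(-13) = -104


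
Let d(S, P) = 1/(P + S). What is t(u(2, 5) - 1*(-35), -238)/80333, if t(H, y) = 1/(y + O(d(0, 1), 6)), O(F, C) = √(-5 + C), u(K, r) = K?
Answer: -1/19038921 ≈ -5.2524e-8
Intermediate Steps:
t(H, y) = 1/(1 + y) (t(H, y) = 1/(y + √(-5 + 6)) = 1/(y + √1) = 1/(y + 1) = 1/(1 + y))
t(u(2, 5) - 1*(-35), -238)/80333 = 1/((1 - 238)*80333) = (1/80333)/(-237) = -1/237*1/80333 = -1/19038921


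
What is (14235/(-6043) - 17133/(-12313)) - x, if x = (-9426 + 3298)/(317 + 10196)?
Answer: -298242500116/782245616467 ≈ -0.38126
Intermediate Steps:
x = -6128/10513 ≈ -0.58290
(14235/(-6043) - 17133/(-12313)) - x = (14235/(-6043) - 17133/(-12313)) - 1*(-6128/10513) = (14235*(-1/6043) - 17133*(-1/12313)) + 6128/10513 = (-14235/6043 + 17133/12313) + 6128/10513 = -71740836/74407459 + 6128/10513 = -298242500116/782245616467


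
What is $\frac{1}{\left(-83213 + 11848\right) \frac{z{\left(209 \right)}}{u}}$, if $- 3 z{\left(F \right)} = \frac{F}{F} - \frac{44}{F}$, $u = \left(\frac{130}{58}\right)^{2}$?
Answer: $\frac{3211}{12003593} \approx 0.0002675$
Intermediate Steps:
$u = \frac{4225}{841}$ ($u = \left(130 \cdot \frac{1}{58}\right)^{2} = \left(\frac{65}{29}\right)^{2} = \frac{4225}{841} \approx 5.0238$)
$z{\left(F \right)} = - \frac{1}{3} + \frac{44}{3 F}$ ($z{\left(F \right)} = - \frac{\frac{F}{F} - \frac{44}{F}}{3} = - \frac{1 - \frac{44}{F}}{3} = - \frac{1}{3} + \frac{44}{3 F}$)
$\frac{1}{\left(-83213 + 11848\right) \frac{z{\left(209 \right)}}{u}} = \frac{1}{\left(-83213 + 11848\right) \frac{\frac{1}{3} \cdot \frac{1}{209} \left(44 - 209\right)}{\frac{4225}{841}}} = \frac{1}{\left(-71365\right) \frac{1}{3} \cdot \frac{1}{209} \left(44 - 209\right) \frac{841}{4225}} = - \frac{1}{71365 \cdot \frac{1}{3} \cdot \frac{1}{209} \left(-165\right) \frac{841}{4225}} = - \frac{1}{71365 \left(\left(- \frac{5}{19}\right) \frac{841}{4225}\right)} = - \frac{1}{71365 \left(- \frac{841}{16055}\right)} = \left(- \frac{1}{71365}\right) \left(- \frac{16055}{841}\right) = \frac{3211}{12003593}$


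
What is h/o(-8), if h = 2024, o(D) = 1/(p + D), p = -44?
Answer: -105248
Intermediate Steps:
o(D) = 1/(-44 + D)
h/o(-8) = 2024/(1/(-44 - 8)) = 2024/(1/(-52)) = 2024/(-1/52) = 2024*(-52) = -105248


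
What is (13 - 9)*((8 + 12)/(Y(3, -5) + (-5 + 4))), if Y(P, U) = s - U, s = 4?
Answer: 10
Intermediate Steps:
Y(P, U) = 4 - U
(13 - 9)*((8 + 12)/(Y(3, -5) + (-5 + 4))) = (13 - 9)*((8 + 12)/((4 - 1*(-5)) + (-5 + 4))) = 4*(20/((4 + 5) - 1)) = 4*(20/(9 - 1)) = 4*(20/8) = 4*(20*(1/8)) = 4*(5/2) = 10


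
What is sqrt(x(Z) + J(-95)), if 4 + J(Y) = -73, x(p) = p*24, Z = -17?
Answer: I*sqrt(485) ≈ 22.023*I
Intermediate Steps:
x(p) = 24*p
J(Y) = -77 (J(Y) = -4 - 73 = -77)
sqrt(x(Z) + J(-95)) = sqrt(24*(-17) - 77) = sqrt(-408 - 77) = sqrt(-485) = I*sqrt(485)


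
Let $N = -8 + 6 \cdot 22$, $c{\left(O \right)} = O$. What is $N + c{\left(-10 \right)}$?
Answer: $114$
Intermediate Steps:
$N = 124$ ($N = -8 + 132 = 124$)
$N + c{\left(-10 \right)} = 124 - 10 = 114$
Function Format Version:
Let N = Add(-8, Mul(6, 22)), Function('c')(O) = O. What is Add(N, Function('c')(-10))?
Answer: 114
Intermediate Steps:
N = 124 (N = Add(-8, 132) = 124)
Add(N, Function('c')(-10)) = Add(124, -10) = 114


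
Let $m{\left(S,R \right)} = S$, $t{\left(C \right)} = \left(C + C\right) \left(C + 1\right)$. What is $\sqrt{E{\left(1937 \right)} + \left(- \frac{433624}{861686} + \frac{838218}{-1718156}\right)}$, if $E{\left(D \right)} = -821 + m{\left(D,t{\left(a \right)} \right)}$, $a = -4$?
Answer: $\frac{\sqrt{152750139846049165681513714}}{370127742754} \approx 33.392$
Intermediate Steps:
$t{\left(C \right)} = 2 C \left(1 + C\right)$
$E{\left(D \right)} = -821 + D$
$\sqrt{E{\left(1937 \right)} + \left(- \frac{433624}{861686} + \frac{838218}{-1718156}\right)} = \sqrt{\left(-821 + 1937\right) + \left(- \frac{433624}{861686} + \frac{838218}{-1718156}\right)} = \sqrt{1116 + \left(\left(-433624\right) \frac{1}{861686} + 838218 \left(- \frac{1}{1718156}\right)\right)} = \sqrt{1116 - \frac{366828598223}{370127742754}} = \sqrt{\frac{412695732315241}{370127742754}} = \frac{\sqrt{152750139846049165681513714}}{370127742754}$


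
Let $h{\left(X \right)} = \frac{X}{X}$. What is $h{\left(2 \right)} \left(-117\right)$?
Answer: $-117$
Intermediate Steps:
$h{\left(X \right)} = 1$
$h{\left(2 \right)} \left(-117\right) = 1 \left(-117\right) = -117$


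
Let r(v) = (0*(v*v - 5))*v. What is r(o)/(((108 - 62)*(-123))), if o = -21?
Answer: 0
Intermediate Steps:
r(v) = 0 (r(v) = (0*(v**2 - 5))*v = (0*(-5 + v**2))*v = 0*v = 0)
r(o)/(((108 - 62)*(-123))) = 0/(((108 - 62)*(-123))) = 0/((46*(-123))) = 0/(-5658) = 0*(-1/5658) = 0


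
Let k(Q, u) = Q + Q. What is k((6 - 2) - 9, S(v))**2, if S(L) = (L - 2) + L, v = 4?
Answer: 100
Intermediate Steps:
S(L) = -2 + 2*L (S(L) = (-2 + L) + L = -2 + 2*L)
k(Q, u) = 2*Q
k((6 - 2) - 9, S(v))**2 = (2*((6 - 2) - 9))**2 = (2*(4 - 9))**2 = (2*(-5))**2 = (-10)**2 = 100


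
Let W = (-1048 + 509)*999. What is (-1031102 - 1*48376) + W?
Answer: -1617939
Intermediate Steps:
W = -538461 (W = -539*999 = -538461)
(-1031102 - 1*48376) + W = (-1031102 - 1*48376) - 538461 = (-1031102 - 48376) - 538461 = -1079478 - 538461 = -1617939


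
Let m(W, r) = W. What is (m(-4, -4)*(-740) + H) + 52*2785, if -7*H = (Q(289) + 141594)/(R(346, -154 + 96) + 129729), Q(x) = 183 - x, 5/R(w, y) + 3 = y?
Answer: 1023269167334/6924281 ≈ 1.4778e+5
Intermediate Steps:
R(w, y) = 5/(-3 + y)
H = -1078846/6924281 (H = -((183 - 1*289) + 141594)/(7*(5/(-3 + (-154 + 96)) + 129729)) = -((183 - 289) + 141594)/(7*(5/(-3 - 58) + 129729)) = -(-106 + 141594)/(7*(5/(-61) + 129729)) = -141488/(7*(5*(-1/61) + 129729)) = -141488/(7*(-5/61 + 129729)) = -141488/(7*7913464/61) = -141488*61/(7*7913464) = -⅐*1078846/989183 = -1078846/6924281 ≈ -0.15581)
(m(-4, -4)*(-740) + H) + 52*2785 = (-4*(-740) - 1078846/6924281) + 52*2785 = (2960 - 1078846/6924281) + 144820 = 20494792914/6924281 + 144820 = 1023269167334/6924281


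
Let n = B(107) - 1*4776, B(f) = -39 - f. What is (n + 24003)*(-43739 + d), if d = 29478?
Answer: -272114141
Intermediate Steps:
n = -4922 (n = (-39 - 1*107) - 1*4776 = (-39 - 107) - 4776 = -146 - 4776 = -4922)
(n + 24003)*(-43739 + d) = (-4922 + 24003)*(-43739 + 29478) = 19081*(-14261) = -272114141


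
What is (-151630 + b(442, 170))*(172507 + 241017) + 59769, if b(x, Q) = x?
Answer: -62519806743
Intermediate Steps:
(-151630 + b(442, 170))*(172507 + 241017) + 59769 = (-151630 + 442)*(172507 + 241017) + 59769 = -151188*413524 + 59769 = -62519866512 + 59769 = -62519806743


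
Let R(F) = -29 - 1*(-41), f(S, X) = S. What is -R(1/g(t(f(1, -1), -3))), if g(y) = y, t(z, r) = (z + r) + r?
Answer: -12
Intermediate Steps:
t(z, r) = z + 2*r (t(z, r) = (r + z) + r = z + 2*r)
R(F) = 12 (R(F) = -29 + 41 = 12)
-R(1/g(t(f(1, -1), -3))) = -1*12 = -12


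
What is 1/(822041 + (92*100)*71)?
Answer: 1/1475241 ≈ 6.7786e-7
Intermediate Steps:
1/(822041 + (92*100)*71) = 1/(822041 + 9200*71) = 1/(822041 + 653200) = 1/1475241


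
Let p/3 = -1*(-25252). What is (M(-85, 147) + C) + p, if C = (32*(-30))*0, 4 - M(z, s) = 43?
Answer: 75717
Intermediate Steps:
M(z, s) = -39 (M(z, s) = 4 - 1*43 = 4 - 43 = -39)
p = 75756 (p = 3*(-1*(-25252)) = 3*25252 = 75756)
C = 0 (C = -960*0 = 0)
(M(-85, 147) + C) + p = (-39 + 0) + 75756 = -39 + 75756 = 75717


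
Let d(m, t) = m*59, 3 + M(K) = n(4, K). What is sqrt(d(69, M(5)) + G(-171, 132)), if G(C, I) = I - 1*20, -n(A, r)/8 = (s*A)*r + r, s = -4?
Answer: sqrt(4183) ≈ 64.676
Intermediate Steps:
n(A, r) = -8*r + 32*A*r (n(A, r) = -8*((-4*A)*r + r) = -8*(-4*A*r + r) = -8*(r - 4*A*r) = -8*r + 32*A*r)
G(C, I) = -20 + I (G(C, I) = I - 20 = -20 + I)
M(K) = -3 + 120*K (M(K) = -3 + 8*K*(-1 + 4*4) = -3 + 8*K*(-1 + 16) = -3 + 8*K*15 = -3 + 120*K)
d(m, t) = 59*m
sqrt(d(69, M(5)) + G(-171, 132)) = sqrt(59*69 + (-20 + 132)) = sqrt(4071 + 112) = sqrt(4183)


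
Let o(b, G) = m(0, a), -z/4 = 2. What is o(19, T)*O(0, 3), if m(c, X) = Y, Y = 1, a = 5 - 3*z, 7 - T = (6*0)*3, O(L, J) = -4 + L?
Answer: -4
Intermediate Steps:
z = -8 (z = -4*2 = -8)
T = 7 (T = 7 - 6*0*3 = 7 - 0*3 = 7 - 1*0 = 7 + 0 = 7)
a = 29 (a = 5 - 3*(-8) = 5 + 24 = 29)
m(c, X) = 1
o(b, G) = 1
o(19, T)*O(0, 3) = 1*(-4 + 0) = 1*(-4) = -4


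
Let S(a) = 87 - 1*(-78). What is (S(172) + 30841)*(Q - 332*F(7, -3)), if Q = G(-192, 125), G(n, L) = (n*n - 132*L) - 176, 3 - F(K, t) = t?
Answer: 564185176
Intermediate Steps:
F(K, t) = 3 - t
G(n, L) = -176 + n**2 - 132*L (G(n, L) = (n**2 - 132*L) - 176 = -176 + n**2 - 132*L)
S(a) = 165 (S(a) = 87 + 78 = 165)
Q = 20188 (Q = -176 + (-192)**2 - 132*125 = -176 + 36864 - 16500 = 20188)
(S(172) + 30841)*(Q - 332*F(7, -3)) = (165 + 30841)*(20188 - 332*(3 - 1*(-3))) = 31006*(20188 - 332*(3 + 3)) = 31006*(20188 - 332*6) = 31006*(20188 - 1992) = 31006*18196 = 564185176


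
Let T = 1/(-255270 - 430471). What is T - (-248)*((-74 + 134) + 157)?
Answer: 36903837655/685741 ≈ 53816.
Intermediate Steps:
T = -1/685741 (T = 1/(-685741) = -1/685741 ≈ -1.4583e-6)
T - (-248)*((-74 + 134) + 157) = -1/685741 - (-248)*((-74 + 134) + 157) = -1/685741 - (-248)*(60 + 157) = -1/685741 - (-248)*217 = -1/685741 - 1*(-53816) = -1/685741 + 53816 = 36903837655/685741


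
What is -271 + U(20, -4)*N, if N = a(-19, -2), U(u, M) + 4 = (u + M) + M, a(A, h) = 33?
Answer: -7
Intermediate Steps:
U(u, M) = -4 + u + 2*M (U(u, M) = -4 + ((u + M) + M) = -4 + ((M + u) + M) = -4 + (u + 2*M) = -4 + u + 2*M)
N = 33
-271 + U(20, -4)*N = -271 + (-4 + 20 + 2*(-4))*33 = -271 + (-4 + 20 - 8)*33 = -271 + 8*33 = -271 + 264 = -7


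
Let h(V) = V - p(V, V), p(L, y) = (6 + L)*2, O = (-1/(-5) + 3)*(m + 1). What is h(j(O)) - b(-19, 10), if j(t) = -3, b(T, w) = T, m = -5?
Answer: 10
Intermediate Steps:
O = -64/5 (O = (-1/(-5) + 3)*(-5 + 1) = (-1*(-⅕) + 3)*(-4) = (⅕ + 3)*(-4) = (16/5)*(-4) = -64/5 ≈ -12.800)
p(L, y) = 12 + 2*L
h(V) = -12 - V (h(V) = V - (12 + 2*V) = V + (-12 - 2*V) = -12 - V)
h(j(O)) - b(-19, 10) = (-12 - 1*(-3)) - 1*(-19) = (-12 + 3) + 19 = -9 + 19 = 10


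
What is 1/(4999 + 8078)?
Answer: 1/13077 ≈ 7.6470e-5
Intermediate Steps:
1/(4999 + 8078) = 1/13077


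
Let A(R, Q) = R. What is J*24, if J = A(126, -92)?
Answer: 3024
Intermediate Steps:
J = 126
J*24 = 126*24 = 3024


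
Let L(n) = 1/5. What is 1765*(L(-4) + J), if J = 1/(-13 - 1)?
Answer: 3177/14 ≈ 226.93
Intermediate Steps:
J = -1/14 (J = 1/(-14) = -1/14 ≈ -0.071429)
L(n) = 1/5
1765*(L(-4) + J) = 1765*(1/5 - 1/14) = 1765*(9/70) = 3177/14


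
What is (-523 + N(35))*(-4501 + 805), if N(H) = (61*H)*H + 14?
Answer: -274302336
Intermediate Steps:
N(H) = 14 + 61*H**2 (N(H) = 61*H**2 + 14 = 14 + 61*H**2)
(-523 + N(35))*(-4501 + 805) = (-523 + (14 + 61*35**2))*(-4501 + 805) = (-523 + (14 + 61*1225))*(-3696) = (-523 + (14 + 74725))*(-3696) = (-523 + 74739)*(-3696) = 74216*(-3696) = -274302336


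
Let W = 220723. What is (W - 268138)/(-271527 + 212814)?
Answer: 15805/19571 ≈ 0.80757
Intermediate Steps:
(W - 268138)/(-271527 + 212814) = (220723 - 268138)/(-271527 + 212814) = -47415/(-58713) = -47415*(-1/58713) = 15805/19571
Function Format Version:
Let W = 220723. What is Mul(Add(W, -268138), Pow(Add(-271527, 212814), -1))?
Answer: Rational(15805, 19571) ≈ 0.80757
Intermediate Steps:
Mul(Add(W, -268138), Pow(Add(-271527, 212814), -1)) = Mul(Add(220723, -268138), Pow(Add(-271527, 212814), -1)) = Mul(-47415, Pow(-58713, -1)) = Mul(-47415, Rational(-1, 58713)) = Rational(15805, 19571)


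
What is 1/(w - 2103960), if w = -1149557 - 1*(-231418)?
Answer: -1/3022099 ≈ -3.3090e-7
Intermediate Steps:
w = -918139 (w = -1149557 + 231418 = -918139)
1/(w - 2103960) = 1/(-918139 - 2103960) = 1/(-3022099) = -1/3022099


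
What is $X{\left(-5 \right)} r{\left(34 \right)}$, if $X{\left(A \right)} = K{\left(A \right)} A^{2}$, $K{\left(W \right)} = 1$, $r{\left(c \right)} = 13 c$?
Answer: $11050$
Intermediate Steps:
$X{\left(A \right)} = A^{2}$ ($X{\left(A \right)} = 1 A^{2} = A^{2}$)
$X{\left(-5 \right)} r{\left(34 \right)} = \left(-5\right)^{2} \cdot 13 \cdot 34 = 25 \cdot 442 = 11050$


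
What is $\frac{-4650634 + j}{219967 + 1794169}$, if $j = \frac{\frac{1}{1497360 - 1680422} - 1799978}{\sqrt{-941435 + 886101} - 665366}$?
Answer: $- \frac{1200332951003691990577}{519850673032106045520} + \frac{329507572637 i \sqrt{55334}}{163233111332081298293280} \approx -2.309 + 4.7485 \cdot 10^{-10} i$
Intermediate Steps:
$j = - \frac{329507572637}{183062 \left(-665366 + i \sqrt{55334}\right)}$ ($j = \frac{\frac{1}{-183062} - 1799978}{\sqrt{-55334} - 665366} = \frac{- \frac{1}{183062} - 1799978}{i \sqrt{55334} - 665366} = - \frac{329507572637}{183062 \left(-665366 + i \sqrt{55334}\right)} \approx 2.7052 + 0.0009564 i$)
$\frac{-4650634 + j}{219967 + 1794169} = \frac{-4650634 + \left(\frac{698226546417803}{258101078096070} + \frac{329507572637 i \sqrt{55334}}{81043738522165980}\right)}{219967 + 1794169} = \frac{- \frac{1200332951003691990577}{258101078096070} + \frac{329507572637 i \sqrt{55334}}{81043738522165980}}{2014136} = \left(- \frac{1200332951003691990577}{258101078096070} + \frac{329507572637 i \sqrt{55334}}{81043738522165980}\right) \frac{1}{2014136} = - \frac{1200332951003691990577}{519850673032106045520} + \frac{329507572637 i \sqrt{55334}}{163233111332081298293280}$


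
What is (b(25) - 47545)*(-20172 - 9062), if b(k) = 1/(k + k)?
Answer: 34748248633/25 ≈ 1.3899e+9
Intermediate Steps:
b(k) = 1/(2*k)
(b(25) - 47545)*(-20172 - 9062) = ((½)/25 - 47545)*(-20172 - 9062) = ((½)*(1/25) - 47545)*(-29234) = (1/50 - 47545)*(-29234) = -2377249/50*(-29234) = 34748248633/25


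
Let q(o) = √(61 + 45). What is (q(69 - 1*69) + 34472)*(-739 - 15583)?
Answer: -562651984 - 16322*√106 ≈ -5.6282e+8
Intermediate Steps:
q(o) = √106
(q(69 - 1*69) + 34472)*(-739 - 15583) = (√106 + 34472)*(-739 - 15583) = (34472 + √106)*(-16322) = -562651984 - 16322*√106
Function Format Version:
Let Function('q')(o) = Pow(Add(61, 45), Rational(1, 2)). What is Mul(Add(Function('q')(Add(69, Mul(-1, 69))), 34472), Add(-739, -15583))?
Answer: Add(-562651984, Mul(-16322, Pow(106, Rational(1, 2)))) ≈ -5.6282e+8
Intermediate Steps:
Function('q')(o) = Pow(106, Rational(1, 2))
Mul(Add(Function('q')(Add(69, Mul(-1, 69))), 34472), Add(-739, -15583)) = Mul(Add(Pow(106, Rational(1, 2)), 34472), Add(-739, -15583)) = Mul(Add(34472, Pow(106, Rational(1, 2))), -16322) = Add(-562651984, Mul(-16322, Pow(106, Rational(1, 2))))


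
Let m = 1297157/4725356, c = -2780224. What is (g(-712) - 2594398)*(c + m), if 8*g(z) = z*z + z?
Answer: 33252694477284344853/4725356 ≈ 7.0371e+12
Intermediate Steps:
g(z) = z/8 + z²/8 (g(z) = (z*z + z)/8 = (z² + z)/8 = (z + z²)/8 = z/8 + z²/8)
m = 1297157/4725356 (m = 1297157*(1/4725356) = 1297157/4725356 ≈ 0.27451)
(g(-712) - 2594398)*(c + m) = ((⅛)*(-712)*(1 - 712) - 2594398)*(-2780224 + 1297157/4725356) = ((⅛)*(-712)*(-711) - 2594398)*(-13137546862587/4725356) = (63279 - 2594398)*(-13137546862587/4725356) = -2531119*(-13137546862587/4725356) = 33252694477284344853/4725356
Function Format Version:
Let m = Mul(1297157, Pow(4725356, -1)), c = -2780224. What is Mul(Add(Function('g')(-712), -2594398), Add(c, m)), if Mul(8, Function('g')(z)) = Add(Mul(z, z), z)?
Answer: Rational(33252694477284344853, 4725356) ≈ 7.0371e+12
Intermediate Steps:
Function('g')(z) = Add(Mul(Rational(1, 8), z), Mul(Rational(1, 8), Pow(z, 2))) (Function('g')(z) = Mul(Rational(1, 8), Add(Mul(z, z), z)) = Mul(Rational(1, 8), Add(Pow(z, 2), z)) = Mul(Rational(1, 8), Add(z, Pow(z, 2))) = Add(Mul(Rational(1, 8), z), Mul(Rational(1, 8), Pow(z, 2))))
m = Rational(1297157, 4725356) (m = Mul(1297157, Rational(1, 4725356)) = Rational(1297157, 4725356) ≈ 0.27451)
Mul(Add(Function('g')(-712), -2594398), Add(c, m)) = Mul(Add(Mul(Rational(1, 8), -712, Add(1, -712)), -2594398), Add(-2780224, Rational(1297157, 4725356))) = Mul(Add(Mul(Rational(1, 8), -712, -711), -2594398), Rational(-13137546862587, 4725356)) = Mul(Add(63279, -2594398), Rational(-13137546862587, 4725356)) = Mul(-2531119, Rational(-13137546862587, 4725356)) = Rational(33252694477284344853, 4725356)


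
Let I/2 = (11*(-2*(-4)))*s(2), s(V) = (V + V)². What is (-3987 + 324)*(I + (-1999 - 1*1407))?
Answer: 2161170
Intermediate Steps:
s(V) = 4*V² (s(V) = (2*V)² = 4*V²)
I = 2816 (I = 2*((11*(-2*(-4)))*(4*2²)) = 2*((11*8)*(4*4)) = 2*(88*16) = 2*1408 = 2816)
(-3987 + 324)*(I + (-1999 - 1*1407)) = (-3987 + 324)*(2816 + (-1999 - 1*1407)) = -3663*(2816 + (-1999 - 1407)) = -3663*(2816 - 3406) = -3663*(-590) = 2161170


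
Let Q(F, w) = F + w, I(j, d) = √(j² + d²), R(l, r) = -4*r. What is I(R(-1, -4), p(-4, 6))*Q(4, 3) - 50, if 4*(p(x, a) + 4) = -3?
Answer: -50 + 7*√4457/4 ≈ 66.831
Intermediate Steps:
p(x, a) = -19/4 (p(x, a) = -4 + (¼)*(-3) = -4 - ¾ = -19/4)
I(j, d) = √(d² + j²)
I(R(-1, -4), p(-4, 6))*Q(4, 3) - 50 = √((-19/4)² + (-4*(-4))²)*(4 + 3) - 50 = √(361/16 + 16²)*7 - 50 = √(361/16 + 256)*7 - 50 = √(4457/16)*7 - 50 = (√4457/4)*7 - 50 = 7*√4457/4 - 50 = -50 + 7*√4457/4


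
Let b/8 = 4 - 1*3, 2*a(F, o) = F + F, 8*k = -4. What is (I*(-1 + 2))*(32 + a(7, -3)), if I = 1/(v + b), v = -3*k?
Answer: 78/19 ≈ 4.1053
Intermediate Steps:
k = -½ (k = (⅛)*(-4) = -½ ≈ -0.50000)
a(F, o) = F (a(F, o) = (F + F)/2 = (2*F)/2 = F)
v = 3/2 (v = -3*(-½) = 3/2 ≈ 1.5000)
b = 8 (b = 8*(4 - 1*3) = 8*(4 - 3) = 8*1 = 8)
I = 2/19 (I = 1/(3/2 + 8) = 1/(19/2) = 2/19 ≈ 0.10526)
(I*(-1 + 2))*(32 + a(7, -3)) = (2*(-1 + 2)/19)*(32 + 7) = ((2/19)*1)*39 = (2/19)*39 = 78/19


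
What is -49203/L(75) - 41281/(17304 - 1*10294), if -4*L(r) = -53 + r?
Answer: 62670179/7010 ≈ 8940.1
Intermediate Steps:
L(r) = 53/4 - r/4 (L(r) = -(-53 + r)/4 = 53/4 - r/4)
-49203/L(75) - 41281/(17304 - 1*10294) = -49203/(53/4 - ¼*75) - 41281/(17304 - 1*10294) = -49203/(53/4 - 75/4) - 41281/(17304 - 10294) = -49203/(-11/2) - 41281/7010 = -49203*(-2/11) - 41281*1/7010 = 8946 - 41281/7010 = 62670179/7010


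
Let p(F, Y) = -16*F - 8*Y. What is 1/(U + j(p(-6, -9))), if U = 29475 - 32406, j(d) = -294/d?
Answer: -4/11731 ≈ -0.00034098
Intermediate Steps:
U = -2931
1/(U + j(p(-6, -9))) = 1/(-2931 - 294/(-16*(-6) - 8*(-9))) = 1/(-2931 - 294/(96 + 72)) = 1/(-2931 - 294/168) = 1/(-2931 - 294*1/168) = 1/(-2931 - 7/4) = 1/(-11731/4) = -4/11731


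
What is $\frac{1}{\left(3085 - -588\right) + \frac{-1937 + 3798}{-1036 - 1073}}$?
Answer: $\frac{2109}{7744496} \approx 0.00027232$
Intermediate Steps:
$\frac{1}{\left(3085 - -588\right) + \frac{-1937 + 3798}{-1036 - 1073}} = \frac{1}{\left(3085 + 588\right) + \frac{1861}{-2109}} = \frac{1}{3673 + 1861 \left(- \frac{1}{2109}\right)} = \frac{1}{3673 - \frac{1861}{2109}} = \frac{1}{\frac{7744496}{2109}} = \frac{2109}{7744496}$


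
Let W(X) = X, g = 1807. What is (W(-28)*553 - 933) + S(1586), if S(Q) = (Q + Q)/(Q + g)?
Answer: -4284593/261 ≈ -16416.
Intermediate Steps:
S(Q) = 2*Q/(1807 + Q) (S(Q) = (Q + Q)/(Q + 1807) = (2*Q)/(1807 + Q) = 2*Q/(1807 + Q))
(W(-28)*553 - 933) + S(1586) = (-28*553 - 933) + 2*1586/(1807 + 1586) = (-15484 - 933) + 2*1586/3393 = -16417 + 2*1586*(1/3393) = -16417 + 244/261 = -4284593/261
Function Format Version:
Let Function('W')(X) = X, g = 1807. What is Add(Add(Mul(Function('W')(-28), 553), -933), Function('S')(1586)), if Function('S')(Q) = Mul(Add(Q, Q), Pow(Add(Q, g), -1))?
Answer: Rational(-4284593, 261) ≈ -16416.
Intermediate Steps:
Function('S')(Q) = Mul(2, Q, Pow(Add(1807, Q), -1)) (Function('S')(Q) = Mul(Add(Q, Q), Pow(Add(Q, 1807), -1)) = Mul(Mul(2, Q), Pow(Add(1807, Q), -1)) = Mul(2, Q, Pow(Add(1807, Q), -1)))
Add(Add(Mul(Function('W')(-28), 553), -933), Function('S')(1586)) = Add(Add(Mul(-28, 553), -933), Mul(2, 1586, Pow(Add(1807, 1586), -1))) = Add(Add(-15484, -933), Mul(2, 1586, Pow(3393, -1))) = Add(-16417, Mul(2, 1586, Rational(1, 3393))) = Add(-16417, Rational(244, 261)) = Rational(-4284593, 261)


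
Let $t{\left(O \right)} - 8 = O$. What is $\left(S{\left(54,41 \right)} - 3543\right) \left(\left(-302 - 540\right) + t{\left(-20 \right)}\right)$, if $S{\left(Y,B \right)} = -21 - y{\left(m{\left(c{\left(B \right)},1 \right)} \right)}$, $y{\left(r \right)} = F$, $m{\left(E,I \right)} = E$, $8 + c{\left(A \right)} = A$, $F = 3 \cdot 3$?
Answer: $3051342$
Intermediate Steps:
$F = 9$
$c{\left(A \right)} = -8 + A$
$y{\left(r \right)} = 9$
$S{\left(Y,B \right)} = -30$ ($S{\left(Y,B \right)} = -21 - 9 = -30$)
$t{\left(O \right)} = 8 + O$
$\left(S{\left(54,41 \right)} - 3543\right) \left(\left(-302 - 540\right) + t{\left(-20 \right)}\right) = \left(-30 - 3543\right) \left(\left(-302 - 540\right) + \left(8 - 20\right)\right) = - 3573 \left(\left(-302 - 540\right) - 12\right) = - 3573 \left(-842 - 12\right) = \left(-3573\right) \left(-854\right) = 3051342$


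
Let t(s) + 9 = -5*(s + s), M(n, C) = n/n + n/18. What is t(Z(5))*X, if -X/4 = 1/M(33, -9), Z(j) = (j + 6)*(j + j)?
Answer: 26616/17 ≈ 1565.6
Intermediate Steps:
Z(j) = 2*j*(6 + j) (Z(j) = (6 + j)*(2*j) = 2*j*(6 + j))
M(n, C) = 1 + n/18 (M(n, C) = 1 + n*(1/18) = 1 + n/18)
t(s) = -9 - 10*s (t(s) = -9 - 5*(s + s) = -9 - 10*s)
X = -24/17 (X = -4/(1 + (1/18)*33) = -4/(1 + 11/6) = -4/17/6 = -4*6/17 = -24/17 ≈ -1.4118)
t(Z(5))*X = (-9 - 20*5*(6 + 5))*(-24/17) = (-9 - 20*5*11)*(-24/17) = (-9 - 10*110)*(-24/17) = (-9 - 1100)*(-24/17) = -1109*(-24/17) = 26616/17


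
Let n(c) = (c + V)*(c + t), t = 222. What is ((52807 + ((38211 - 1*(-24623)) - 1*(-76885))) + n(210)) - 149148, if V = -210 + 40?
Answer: 60658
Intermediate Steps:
V = -170
n(c) = (-170 + c)*(222 + c) (n(c) = (c - 170)*(c + 222) = (-170 + c)*(222 + c))
((52807 + ((38211 - 1*(-24623)) - 1*(-76885))) + n(210)) - 149148 = ((52807 + ((38211 - 1*(-24623)) - 1*(-76885))) + (-37740 + 210² + 52*210)) - 149148 = ((52807 + ((38211 + 24623) + 76885)) + (-37740 + 44100 + 10920)) - 149148 = ((52807 + (62834 + 76885)) + 17280) - 149148 = ((52807 + 139719) + 17280) - 149148 = (192526 + 17280) - 149148 = 209806 - 149148 = 60658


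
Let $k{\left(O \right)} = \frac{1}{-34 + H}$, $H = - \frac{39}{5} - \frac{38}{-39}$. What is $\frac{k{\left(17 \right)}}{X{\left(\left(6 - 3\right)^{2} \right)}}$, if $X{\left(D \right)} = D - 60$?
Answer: $\frac{65}{135337} \approx 0.00048028$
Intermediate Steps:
$H = - \frac{1331}{195}$ ($H = \left(-39\right) \frac{1}{5} - - \frac{38}{39} = - \frac{39}{5} + \frac{38}{39} = - \frac{1331}{195} \approx -6.8256$)
$k{\left(O \right)} = - \frac{195}{7961}$ ($k{\left(O \right)} = \frac{1}{-34 - \frac{1331}{195}} = \frac{1}{- \frac{7961}{195}} = - \frac{195}{7961}$)
$X{\left(D \right)} = -60 + D$
$\frac{k{\left(17 \right)}}{X{\left(\left(6 - 3\right)^{2} \right)}} = - \frac{195}{7961 \left(-60 + \left(6 - 3\right)^{2}\right)} = - \frac{195}{7961 \left(-60 + 3^{2}\right)} = - \frac{195}{7961 \left(-60 + 9\right)} = - \frac{195}{7961 \left(-51\right)} = \left(- \frac{195}{7961}\right) \left(- \frac{1}{51}\right) = \frac{65}{135337}$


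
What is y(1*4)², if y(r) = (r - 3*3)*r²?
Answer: 6400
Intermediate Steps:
y(r) = r²*(-9 + r) (y(r) = (r - 9)*r² = (-9 + r)*r² = r²*(-9 + r))
y(1*4)² = ((1*4)²*(-9 + 1*4))² = (4²*(-9 + 4))² = (16*(-5))² = (-80)² = 6400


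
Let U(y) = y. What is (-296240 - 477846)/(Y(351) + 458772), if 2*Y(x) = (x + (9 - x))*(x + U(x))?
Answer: -774086/461931 ≈ -1.6758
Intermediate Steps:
Y(x) = 9*x (Y(x) = ((x + (9 - x))*(x + x))/2 = (9*(2*x))/2 = (18*x)/2 = 9*x)
(-296240 - 477846)/(Y(351) + 458772) = (-296240 - 477846)/(9*351 + 458772) = -774086/(3159 + 458772) = -774086/461931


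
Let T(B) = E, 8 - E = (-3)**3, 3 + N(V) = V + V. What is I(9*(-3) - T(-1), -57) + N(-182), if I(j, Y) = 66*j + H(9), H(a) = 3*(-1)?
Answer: -4462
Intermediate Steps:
H(a) = -3
N(V) = -3 + 2*V (N(V) = -3 + (V + V) = -3 + 2*V)
E = 35 (E = 8 - 1*(-3)**3 = 8 - 1*(-27) = 8 + 27 = 35)
T(B) = 35
I(j, Y) = -3 + 66*j (I(j, Y) = 66*j - 3 = -3 + 66*j)
I(9*(-3) - T(-1), -57) + N(-182) = (-3 + 66*(9*(-3) - 1*35)) + (-3 + 2*(-182)) = (-3 + 66*(-27 - 35)) + (-3 - 364) = (-3 + 66*(-62)) - 367 = (-3 - 4092) - 367 = -4095 - 367 = -4462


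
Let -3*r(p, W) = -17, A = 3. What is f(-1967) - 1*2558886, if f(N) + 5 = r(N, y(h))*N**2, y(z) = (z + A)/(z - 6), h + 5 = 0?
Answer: 58097840/3 ≈ 1.9366e+7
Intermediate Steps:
h = -5 (h = -5 + 0 = -5)
y(z) = (3 + z)/(-6 + z) (y(z) = (z + 3)/(z - 6) = (3 + z)/(-6 + z))
r(p, W) = 17/3 (r(p, W) = -1/3*(-17) = 17/3)
f(N) = -5 + 17*N**2/3
f(-1967) - 1*2558886 = (-5 + (17/3)*(-1967)**2) - 1*2558886 = (-5 + (17/3)*3869089) - 2558886 = (-5 + 65774513/3) - 2558886 = 65774498/3 - 2558886 = 58097840/3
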